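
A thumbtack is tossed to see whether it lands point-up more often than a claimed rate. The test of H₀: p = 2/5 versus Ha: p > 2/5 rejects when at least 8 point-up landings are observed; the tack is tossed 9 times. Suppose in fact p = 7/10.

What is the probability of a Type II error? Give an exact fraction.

Under the alternative p = 7/10, K ~ Binomial(9, 7/10); β is the probability the test does not reject, P(K < 8).
Adding the binomial probabilities P(K=0)+…+P(K=7) at p = 7/10 gives 401998383/500000000.

401998383/500000000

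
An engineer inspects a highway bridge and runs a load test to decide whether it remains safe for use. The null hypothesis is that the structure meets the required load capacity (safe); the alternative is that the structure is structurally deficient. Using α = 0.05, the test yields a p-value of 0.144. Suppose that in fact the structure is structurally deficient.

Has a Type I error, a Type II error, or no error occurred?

Type II error

Since p = 0.144 ≥ α = 0.05, H₀ is not rejected.
H₀ is false (actually the structure is structurally deficient).
Failing to reject a false H₀ is a Type II error.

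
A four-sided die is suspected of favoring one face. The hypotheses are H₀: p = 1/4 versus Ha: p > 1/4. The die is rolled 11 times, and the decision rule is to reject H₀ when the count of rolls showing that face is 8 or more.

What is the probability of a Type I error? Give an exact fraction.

Under H₀, S ~ Binomial(11, 1/4), and α = P(S ≥ 8).
P(S ≥ 8) = Σ_{j=8}^{11} C(11,j)·(1/4)^j·(3/4)^{11-j} = 623/524288.

623/524288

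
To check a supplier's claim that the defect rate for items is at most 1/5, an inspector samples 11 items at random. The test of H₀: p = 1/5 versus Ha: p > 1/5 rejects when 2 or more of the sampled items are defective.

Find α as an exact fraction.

6619897/9765625

The significance level is the probability, assuming p = 1/5, of seeing 2 or more defectives in 11 draws.
α = 1 − P(S ≤ 1) = 1 − 3145728/9765625 = 6619897/9765625.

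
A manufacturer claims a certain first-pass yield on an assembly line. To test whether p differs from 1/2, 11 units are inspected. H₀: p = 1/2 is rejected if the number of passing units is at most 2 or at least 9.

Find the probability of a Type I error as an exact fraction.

67/1024

The significance level is the null-hypothesis probability of the rejection region {≤2} ∪ {≥9}.
Each tail has probability (1 + 11 + 55)/2048; doubling gives α = 134/2048 = 67/1024.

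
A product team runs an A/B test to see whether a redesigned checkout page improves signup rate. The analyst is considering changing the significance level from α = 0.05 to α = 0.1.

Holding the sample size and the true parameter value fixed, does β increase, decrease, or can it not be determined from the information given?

It decreases.

A larger α widens the rejection region, so when the alternative is true more outcomes lead to rejection — failing to reject becomes less likely.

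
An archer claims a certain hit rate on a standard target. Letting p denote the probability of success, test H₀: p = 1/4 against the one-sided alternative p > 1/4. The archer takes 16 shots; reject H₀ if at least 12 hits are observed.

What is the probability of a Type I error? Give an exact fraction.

Under H₀, X ~ Binomial(16, 1/4), and α = P(X ≥ 12).
Adding the binomial terms for j = 12 through 16 with p = 1/4 yields 163669/4294967296.

163669/4294967296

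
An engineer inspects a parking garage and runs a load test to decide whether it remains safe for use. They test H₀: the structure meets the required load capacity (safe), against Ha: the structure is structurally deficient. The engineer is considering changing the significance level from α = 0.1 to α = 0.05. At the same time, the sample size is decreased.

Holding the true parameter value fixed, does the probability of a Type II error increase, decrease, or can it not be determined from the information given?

A smaller α moves the rejection region further into the tail. With the alternative true, more outcomes now fall outside the rejection region, so failing to reject becomes more likely. With less data the test statistic is noisier; under Ha, more outcomes land inside the acceptance region. Both changes push β in the same direction.

It increases.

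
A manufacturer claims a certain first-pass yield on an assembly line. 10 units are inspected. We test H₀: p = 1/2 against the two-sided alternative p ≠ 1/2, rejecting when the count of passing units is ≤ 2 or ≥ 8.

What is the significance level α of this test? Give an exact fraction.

7/64

The significance level is the null-hypothesis probability of the rejection region {≤2} ∪ {≥8}.
Each tail has probability (1 + 10 + 45)/1024; doubling gives α = 112/1024 = 7/64.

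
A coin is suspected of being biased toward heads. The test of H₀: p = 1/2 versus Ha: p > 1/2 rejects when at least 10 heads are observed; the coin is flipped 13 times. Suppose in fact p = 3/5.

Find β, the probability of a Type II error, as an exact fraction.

202983472/244140625

A Type II error is failing to reject when Ha holds: with p = 3/5, β = P(K ≤ 9).
Summing C(13,j)·(3/5)^j·(2/5)^{13-j} for j = 0..9 gives 202983472/244140625.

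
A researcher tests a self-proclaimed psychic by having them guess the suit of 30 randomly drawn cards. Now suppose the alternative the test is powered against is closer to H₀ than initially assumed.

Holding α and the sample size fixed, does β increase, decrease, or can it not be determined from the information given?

It increases.

When the true parameter is near the null value, the test has a harder time distinguishing Ha from H₀.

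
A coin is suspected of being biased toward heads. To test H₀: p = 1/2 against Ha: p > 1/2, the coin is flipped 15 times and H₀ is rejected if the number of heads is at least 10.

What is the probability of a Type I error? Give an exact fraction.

309/2048

α = P(reject H₀ | H₀ true) = P(K ≥ 10 | p = 1/2), with K ~ Binomial(15, 1/2).
P(K ≥ 10) = [C(15,10) + C(15,11) + C(15,12) + C(15,13) + C(15,14) + C(15,15)] / 2^15 = (3003 + 1365 + 455 + 105 + 15 + 1) / 32768 = 4944/32768 = 309/2048.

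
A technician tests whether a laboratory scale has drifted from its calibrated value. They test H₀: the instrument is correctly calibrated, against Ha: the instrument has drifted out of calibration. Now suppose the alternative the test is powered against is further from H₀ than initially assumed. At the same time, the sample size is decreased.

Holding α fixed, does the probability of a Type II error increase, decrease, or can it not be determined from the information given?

The first change alone would make β decrease; the second alone would make β increase. Which effect dominates depends on the magnitudes, which are not given.

Cannot be determined from the information given.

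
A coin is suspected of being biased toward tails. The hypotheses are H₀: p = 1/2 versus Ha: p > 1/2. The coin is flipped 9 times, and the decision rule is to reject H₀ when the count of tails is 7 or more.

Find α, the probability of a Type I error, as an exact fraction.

23/256

Under H₀, K ~ Binomial(9, 1/2), and α = P(K ≥ 7).
P(K ≥ 7) = [C(9,7) + C(9,8) + C(9,9)] / 2^9 = (36 + 9 + 1) / 512 = 46/512 = 23/256.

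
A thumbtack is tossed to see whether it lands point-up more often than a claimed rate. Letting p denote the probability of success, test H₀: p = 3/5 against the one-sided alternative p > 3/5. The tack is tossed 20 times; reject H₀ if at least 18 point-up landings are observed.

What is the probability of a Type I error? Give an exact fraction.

344416814721/95367431640625

The Type I error probability is α = P(Y ≥ 18) computed under H₀, where Y ~ Binomial(20, 3/5).
P(Y ≥ 18) = Σ_{j=18}^{20} C(20,j)·(3/5)^j·(2/5)^{20-j} = 344416814721/95367431640625.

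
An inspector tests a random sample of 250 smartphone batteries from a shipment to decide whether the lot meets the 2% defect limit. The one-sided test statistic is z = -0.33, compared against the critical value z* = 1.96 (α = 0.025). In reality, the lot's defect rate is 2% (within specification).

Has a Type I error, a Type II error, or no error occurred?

The conventional null hypothesis is that the lot's defect rate is 2% (within specification).
Since z = -0.33 ≤ z* = 1.96, H₀ is not rejected.
H₀ is true (actually the lot's defect rate is 2% (within specification)).
The decision matches the true state — no error.

No error — this is a correct decision.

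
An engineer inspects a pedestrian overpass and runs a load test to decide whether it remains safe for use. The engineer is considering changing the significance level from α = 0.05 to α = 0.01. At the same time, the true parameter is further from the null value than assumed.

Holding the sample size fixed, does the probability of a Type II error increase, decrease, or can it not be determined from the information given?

The first change alone would make β increase; the second alone would make β decrease. Which effect dominates depends on the magnitudes, which are not given.

Cannot be determined from the information given.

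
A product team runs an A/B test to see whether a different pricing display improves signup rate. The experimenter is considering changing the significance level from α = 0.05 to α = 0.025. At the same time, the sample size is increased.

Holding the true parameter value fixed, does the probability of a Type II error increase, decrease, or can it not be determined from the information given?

Cannot be determined from the information given.

The first change alone would make β increase; the second alone would make β decrease. Which effect dominates depends on the magnitudes, which are not given.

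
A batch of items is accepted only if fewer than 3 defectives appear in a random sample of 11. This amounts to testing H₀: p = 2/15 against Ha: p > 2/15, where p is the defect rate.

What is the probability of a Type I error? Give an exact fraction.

2209953752/12814453125

α = P(reject H₀ | H₀ true) = P(Y ≥ 3 | p = 2/15), Y ~ Binomial(11, 2/15).
Computing the lower-tail complement: 1 − 10604499373/12814453125 = 2209953752/12814453125.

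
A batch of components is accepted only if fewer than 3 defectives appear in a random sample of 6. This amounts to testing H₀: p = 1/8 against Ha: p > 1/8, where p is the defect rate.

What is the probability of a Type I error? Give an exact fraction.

3819/131072

Under H₀, X ~ Binomial(6, 1/8); the Type I error rate is P(X ≥ 3).
Computing the lower-tail complement: 1 − 127253/131072 = 3819/131072.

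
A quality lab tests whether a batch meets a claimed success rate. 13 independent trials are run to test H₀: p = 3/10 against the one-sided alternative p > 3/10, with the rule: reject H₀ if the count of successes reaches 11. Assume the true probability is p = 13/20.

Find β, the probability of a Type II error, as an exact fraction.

36323681060626281/40960000000000000

A Type II error is failing to reject when Ha holds: with p = 13/20, β = P(X ≤ 10).
Equivalently, β = 1 − P(X ≥ 11) = 36323681060626281/40960000000000000.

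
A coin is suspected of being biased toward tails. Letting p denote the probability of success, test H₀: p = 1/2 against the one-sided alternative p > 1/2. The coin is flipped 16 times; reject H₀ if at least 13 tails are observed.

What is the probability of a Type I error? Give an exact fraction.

697/65536

α = P(reject H₀ | H₀ true) = P(X ≥ 13 | p = 1/2), with X ~ Binomial(16, 1/2).
P(X ≥ 13) = [C(16,13) + C(16,14) + C(16,15) + C(16,16)] / 2^16 = (560 + 120 + 16 + 1) / 65536 = 697/65536.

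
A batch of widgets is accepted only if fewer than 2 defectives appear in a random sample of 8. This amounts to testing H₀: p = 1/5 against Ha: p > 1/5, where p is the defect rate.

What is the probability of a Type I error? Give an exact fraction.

194017/390625

α = P(reject H₀ | H₀ true) = P(X ≥ 2 | p = 1/5), X ~ Binomial(8, 1/5).
Via the complement, α = 1 − Σ_{j=0}^{1} C(8,j)(1/5)^j(4/5)^{8-j} = 194017/390625.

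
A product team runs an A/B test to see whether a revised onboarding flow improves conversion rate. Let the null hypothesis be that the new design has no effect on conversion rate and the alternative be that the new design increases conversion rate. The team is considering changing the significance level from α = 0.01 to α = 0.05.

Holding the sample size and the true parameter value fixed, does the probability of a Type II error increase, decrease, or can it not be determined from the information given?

It decreases.

With a larger α the critical value moves toward the center, so more of the Ha sampling distribution lies in the rejection region.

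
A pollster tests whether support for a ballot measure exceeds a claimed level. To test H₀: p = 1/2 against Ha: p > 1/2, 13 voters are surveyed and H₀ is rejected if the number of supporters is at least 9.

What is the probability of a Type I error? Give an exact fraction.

α = P(reject H₀ | H₀ true) = P(K ≥ 9 | p = 1/2), with K ~ Binomial(13, 1/2).
That's C(13,9) + C(13,10) + C(13,11) + C(13,12) + C(13,13) over 2^13, i.e. (715 + 286 + 78 + 13 + 1)/8192 = 1093/8192.

1093/8192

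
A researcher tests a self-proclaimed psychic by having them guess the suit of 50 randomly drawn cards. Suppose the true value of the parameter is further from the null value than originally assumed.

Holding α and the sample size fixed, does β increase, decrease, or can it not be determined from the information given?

It decreases.

A larger true effect moves the Ha sampling distribution further from the H₀ critical value, making rejection more likely when Ha is true.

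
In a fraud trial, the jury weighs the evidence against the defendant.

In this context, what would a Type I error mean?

A Type I error would mean concluding that the defendant is guilty when in fact the defendant is innocent.

With the conventional null hypothesis that the defendant is innocent:
A Type I error is rejecting H₀ when H₀ is true.
Here that means convicting the defendant when actually the defendant is innocent.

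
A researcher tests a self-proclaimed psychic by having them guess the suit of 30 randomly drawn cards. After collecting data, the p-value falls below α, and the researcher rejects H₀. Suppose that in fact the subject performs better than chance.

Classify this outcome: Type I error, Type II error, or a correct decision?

No error (correct decision).

The conventional null hypothesis here is that the subject is guessing at random (p = 1/4).
The test rejected a false H₀ — the decision matches the true state.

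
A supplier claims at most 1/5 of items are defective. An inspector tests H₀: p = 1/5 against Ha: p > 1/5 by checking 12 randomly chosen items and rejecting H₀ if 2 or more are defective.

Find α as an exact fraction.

177031761/244140625

The significance level is the probability, assuming p = 1/5, of seeing 2 or more defectives in 12 draws.
Via the complement, α = 1 − Σ_{j=0}^{1} C(12,j)(1/5)^j(4/5)^{12-j} = 177031761/244140625.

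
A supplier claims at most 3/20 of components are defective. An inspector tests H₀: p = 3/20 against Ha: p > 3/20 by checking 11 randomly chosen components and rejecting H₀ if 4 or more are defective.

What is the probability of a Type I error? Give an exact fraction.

355557667797/5120000000000

α = P(reject H₀ | H₀ true) = P(K ≥ 4 | p = 3/20), K ~ Binomial(11, 3/20).
Via the complement, α = 1 − Σ_{j=0}^{3} C(11,j)(3/20)^j(17/20)^{11-j} = 355557667797/5120000000000.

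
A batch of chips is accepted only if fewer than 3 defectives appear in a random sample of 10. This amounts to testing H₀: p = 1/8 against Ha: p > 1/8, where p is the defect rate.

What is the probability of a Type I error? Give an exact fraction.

32078615/268435456

Under H₀, Y ~ Binomial(10, 1/8); the Type I error rate is P(Y ≥ 3).
Computing the lower-tail complement: 1 − 236356841/268435456 = 32078615/268435456.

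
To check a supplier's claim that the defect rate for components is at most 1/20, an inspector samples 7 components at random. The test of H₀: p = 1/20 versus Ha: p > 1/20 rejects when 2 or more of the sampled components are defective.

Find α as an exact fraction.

The significance level is the probability, assuming p = 1/20, of seeing 2 or more defectives in 7 draws.
Via the complement, α = 1 − Σ_{j=0}^{1} C(7,j)(1/20)^j(19/20)^{7-j} = 28403547/640000000.

28403547/640000000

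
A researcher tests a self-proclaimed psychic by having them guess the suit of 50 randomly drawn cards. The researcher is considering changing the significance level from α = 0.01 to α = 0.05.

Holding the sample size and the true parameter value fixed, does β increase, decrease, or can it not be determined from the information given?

It decreases.

With a larger α the critical value moves toward the center, so more of the Ha sampling distribution lies in the rejection region.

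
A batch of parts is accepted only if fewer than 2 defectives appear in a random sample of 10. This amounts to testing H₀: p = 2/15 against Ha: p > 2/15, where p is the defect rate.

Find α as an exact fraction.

Under H₀, K ~ Binomial(10, 2/15); the Type I error rate is P(K ≥ 2).
Computing the lower-tail complement: 1 − 116649493103/192216796875 = 75567303772/192216796875.

75567303772/192216796875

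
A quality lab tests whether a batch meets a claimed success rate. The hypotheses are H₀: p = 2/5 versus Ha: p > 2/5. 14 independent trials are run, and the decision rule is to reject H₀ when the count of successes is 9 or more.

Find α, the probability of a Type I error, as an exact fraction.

355950592/6103515625

Under H₀, K ~ Binomial(14, 2/5), and α = P(K ≥ 9).
Adding the binomial terms for j = 9 through 14 with p = 2/5 yields 355950592/6103515625.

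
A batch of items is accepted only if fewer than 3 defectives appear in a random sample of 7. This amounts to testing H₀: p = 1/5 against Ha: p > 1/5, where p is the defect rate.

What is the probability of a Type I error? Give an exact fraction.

2313/15625

The significance level is the probability, assuming p = 1/5, of seeing 3 or more defectives in 7 draws.
Via the complement, α = 1 − Σ_{j=0}^{2} C(7,j)(1/5)^j(4/5)^{7-j} = 2313/15625.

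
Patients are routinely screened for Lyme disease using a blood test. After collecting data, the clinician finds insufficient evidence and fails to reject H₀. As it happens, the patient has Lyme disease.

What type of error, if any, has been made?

Type II error

The conventional null hypothesis here is that the patient does not have Lyme disease.
H₀ was not rejected, but H₀ is actually false.
Failing to reject a false null hypothesis is a Type II error (false negative).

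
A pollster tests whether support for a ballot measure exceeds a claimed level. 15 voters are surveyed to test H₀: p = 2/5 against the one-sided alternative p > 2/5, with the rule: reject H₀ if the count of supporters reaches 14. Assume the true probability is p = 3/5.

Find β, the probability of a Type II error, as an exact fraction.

30359740148/30517578125

A Type II error is failing to reject when Ha holds: with p = 3/5, β = P(Y ≤ 13).
Equivalently, β = 1 − P(Y ≥ 14) = 30359740148/30517578125.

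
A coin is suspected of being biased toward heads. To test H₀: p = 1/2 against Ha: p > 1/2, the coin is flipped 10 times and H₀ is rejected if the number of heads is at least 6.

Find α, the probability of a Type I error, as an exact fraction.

193/512

α = P(reject H₀ | H₀ true) = P(K ≥ 6 | p = 1/2), with K ~ Binomial(10, 1/2).
Summing the upper tail: (210 + 120 + 45 + 10 + 1) / 2^10 = 386/1024 = 193/512.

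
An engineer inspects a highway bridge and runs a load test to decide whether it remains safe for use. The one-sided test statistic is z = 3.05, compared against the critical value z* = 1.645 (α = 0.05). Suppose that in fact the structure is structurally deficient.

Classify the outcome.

Neither — the decision is correct.

The conventional null hypothesis is that the structure meets the required load capacity (safe).
Since z = 3.05 > z* = 1.645, H₀ is rejected.
H₀ is false (actually the structure is structurally deficient).
The decision matches the true state — no error.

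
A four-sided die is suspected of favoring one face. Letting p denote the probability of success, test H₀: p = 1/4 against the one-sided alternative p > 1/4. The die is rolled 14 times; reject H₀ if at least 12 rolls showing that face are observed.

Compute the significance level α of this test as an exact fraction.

431/134217728

The Type I error probability is α = P(Y ≥ 12) computed under H₀, where Y ~ Binomial(14, 1/4).
Summing C(14,j)(1/4)^j(3/4)^{14−j} for j = 12,…,14 gives 431/134217728.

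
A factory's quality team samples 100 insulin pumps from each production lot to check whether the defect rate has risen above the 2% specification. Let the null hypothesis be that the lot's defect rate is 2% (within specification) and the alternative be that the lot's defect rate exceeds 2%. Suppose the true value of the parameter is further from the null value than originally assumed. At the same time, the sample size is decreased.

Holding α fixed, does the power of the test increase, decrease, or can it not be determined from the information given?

The first change alone would make β decrease; the second alone would make β increase. Which effect dominates depends on the magnitudes, which are not given.
Since power = 1 − β, the effect on power is likewise indeterminate.

Cannot be determined from the information given.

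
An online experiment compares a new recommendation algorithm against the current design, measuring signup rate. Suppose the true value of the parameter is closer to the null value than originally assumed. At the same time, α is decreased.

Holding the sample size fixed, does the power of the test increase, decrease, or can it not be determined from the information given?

A smaller departure from H₀ means the test statistic under Ha is distributed closer to where it would be under H₀; rejection becomes less likely. Lowering α raises the bar for rejection; under Ha, the test now fails to reject on outcomes it previously would have rejected. Both changes push β in the same direction.
Since power = 1 − β and β increases, power decreases.

It decreases.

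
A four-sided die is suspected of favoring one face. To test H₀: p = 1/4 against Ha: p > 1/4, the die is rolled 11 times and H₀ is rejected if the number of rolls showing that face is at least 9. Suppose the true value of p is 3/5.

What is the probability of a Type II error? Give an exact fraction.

8604328/9765625

Under the alternative p = 3/5, S ~ Binomial(11, 3/5); β is the probability the test does not reject, P(S < 9).
Adding the binomial probabilities P(S=0)+…+P(S=8) at p = 3/5 gives 8604328/9765625.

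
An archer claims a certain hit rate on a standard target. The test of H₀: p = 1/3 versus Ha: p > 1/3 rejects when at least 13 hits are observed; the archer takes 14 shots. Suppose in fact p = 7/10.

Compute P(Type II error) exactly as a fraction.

β = P(fail to reject H₀ | Ha true) = P(K ≤ 12 | p = 7/10), K ~ Binomial(14, 7/10).
Adding the binomial probabilities P(K=0)+…+P(K=12) at p = 7/10 gives 95252438490057/100000000000000.

95252438490057/100000000000000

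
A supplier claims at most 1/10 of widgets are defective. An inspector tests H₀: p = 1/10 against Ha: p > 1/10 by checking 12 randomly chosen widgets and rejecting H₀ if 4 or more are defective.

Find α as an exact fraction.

The significance level is the probability, assuming p = 1/10, of seeing 4 or more defectives in 12 draws.
α = 1 − P(S ≤ 3) = 1 − 194872505967/200000000000 = 5127494033/200000000000.

5127494033/200000000000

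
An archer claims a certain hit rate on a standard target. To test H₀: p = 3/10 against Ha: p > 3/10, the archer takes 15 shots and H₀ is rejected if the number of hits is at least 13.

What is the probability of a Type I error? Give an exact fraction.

Under H₀, S ~ Binomial(15, 3/10), and α = P(S ≥ 13).
Summing C(15,j)(3/10)^j(7/10)^{15−j} for j = 13,…,15 gives 8719352487/1000000000000000.

8719352487/1000000000000000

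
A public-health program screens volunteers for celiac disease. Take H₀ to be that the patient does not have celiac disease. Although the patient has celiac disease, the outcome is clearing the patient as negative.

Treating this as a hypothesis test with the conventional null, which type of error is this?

Type II error

'Clearing the patient as negative' corresponds to failing to reject H₀.
H₀ was not rejected but H₀ is false — a Type II error (false negative).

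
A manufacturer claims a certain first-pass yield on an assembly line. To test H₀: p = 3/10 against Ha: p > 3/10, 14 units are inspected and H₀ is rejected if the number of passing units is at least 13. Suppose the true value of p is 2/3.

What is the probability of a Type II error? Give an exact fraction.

4651897/4782969

β = P(fail to reject H₀ | Ha true) = P(S ≤ 12 | p = 2/3), S ~ Binomial(14, 2/3).
Summing C(14,j)·(2/3)^j·(1/3)^{14-j} for j = 0..12 gives 4651897/4782969.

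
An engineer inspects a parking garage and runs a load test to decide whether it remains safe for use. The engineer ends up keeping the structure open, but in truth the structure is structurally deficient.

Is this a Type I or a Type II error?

The null hypothesis here is that the structure meets the required load capacity (safe).
'Keeping the structure open' corresponds to failing to reject H₀.
H₀ was not rejected but H₀ is false — a Type II error (false negative).

Type II error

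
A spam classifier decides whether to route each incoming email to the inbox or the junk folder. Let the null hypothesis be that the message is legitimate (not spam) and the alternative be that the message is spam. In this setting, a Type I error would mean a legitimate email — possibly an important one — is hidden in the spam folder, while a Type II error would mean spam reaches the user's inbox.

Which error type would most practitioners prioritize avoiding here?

The Type I consequence (a legitimate email — possibly an important one — is hidden in the spam folder) is more severe than the Type II consequence (spam reaches the user's inbox).

Type I error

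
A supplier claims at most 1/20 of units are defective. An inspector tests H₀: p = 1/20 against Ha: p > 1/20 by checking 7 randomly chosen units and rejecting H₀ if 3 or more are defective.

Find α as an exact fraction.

α = P(reject H₀ | H₀ true) = P(Y ≥ 3 | p = 1/20), Y ~ Binomial(7, 1/20).
Computing the lower-tail complement: 1 − 255038197/256000000 = 961803/256000000.

961803/256000000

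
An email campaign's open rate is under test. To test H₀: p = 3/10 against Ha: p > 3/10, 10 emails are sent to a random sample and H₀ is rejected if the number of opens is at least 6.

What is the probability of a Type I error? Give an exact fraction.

236744937/5000000000

The Type I error probability is α = P(Y ≥ 6) computed under H₀, where Y ~ Binomial(10, 3/10).
P(Y ≥ 6) = Σ_{j=6}^{10} C(10,j)·(3/10)^j·(7/10)^{10-j} = 236744937/5000000000.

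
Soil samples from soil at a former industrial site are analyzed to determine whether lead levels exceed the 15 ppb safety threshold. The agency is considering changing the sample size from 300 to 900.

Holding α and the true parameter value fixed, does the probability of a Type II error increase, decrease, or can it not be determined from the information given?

A larger sample reduces the standard error, pulling the sampling distribution under Ha further from the non-rejection region.

It decreases.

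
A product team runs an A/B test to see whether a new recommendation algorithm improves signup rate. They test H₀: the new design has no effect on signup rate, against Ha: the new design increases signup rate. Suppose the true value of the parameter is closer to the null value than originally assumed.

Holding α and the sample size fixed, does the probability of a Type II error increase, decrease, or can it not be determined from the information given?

When the true parameter is near the null value, the test has a harder time distinguishing Ha from H₀.

It increases.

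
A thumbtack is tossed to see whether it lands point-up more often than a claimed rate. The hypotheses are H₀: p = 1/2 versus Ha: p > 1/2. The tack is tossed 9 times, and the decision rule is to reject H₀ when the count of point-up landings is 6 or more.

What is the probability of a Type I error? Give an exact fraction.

The Type I error probability is α = P(Y ≥ 6) computed under H₀, where Y ~ Binomial(9, 1/2).
P(Y ≥ 6) = [C(9,6) + C(9,7) + C(9,8) + C(9,9)] / 2^9 = (84 + 36 + 9 + 1) / 512 = 130/512 = 65/256.

65/256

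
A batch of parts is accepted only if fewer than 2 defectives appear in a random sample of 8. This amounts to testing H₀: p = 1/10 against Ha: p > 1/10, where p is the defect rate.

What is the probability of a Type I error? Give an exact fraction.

18689527/100000000

The significance level is the probability, assuming p = 1/10, of seeing 2 or more defectives in 8 draws.
Via the complement, α = 1 − Σ_{j=0}^{1} C(8,j)(1/10)^j(9/10)^{8-j} = 18689527/100000000.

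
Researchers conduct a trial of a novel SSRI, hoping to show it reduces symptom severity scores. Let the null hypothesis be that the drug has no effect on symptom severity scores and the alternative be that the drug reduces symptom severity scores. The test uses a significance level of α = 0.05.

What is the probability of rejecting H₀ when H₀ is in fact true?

0.05

The significance level α is, by definition, the probability of a Type I error — P(reject H₀ | H₀ true).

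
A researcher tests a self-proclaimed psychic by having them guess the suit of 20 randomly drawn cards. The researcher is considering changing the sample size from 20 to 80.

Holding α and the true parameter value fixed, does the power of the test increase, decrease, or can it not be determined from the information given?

It increases.

More data shrinks sampling variability; the test statistic under Ha concentrates further from the null value, making rejection more likely.
Since power = 1 − β and β decreases, power increases.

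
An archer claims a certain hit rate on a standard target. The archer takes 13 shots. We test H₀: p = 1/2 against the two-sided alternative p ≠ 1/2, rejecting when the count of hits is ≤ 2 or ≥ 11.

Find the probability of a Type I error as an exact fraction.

23/1024

The significance level is the null-hypothesis probability of the rejection region {≤2} ∪ {≥11}.
By symmetry, α = 2·P(K ≤ 2) = 2·(1 + 13 + 78)/8192 = 184/8192 = 23/1024.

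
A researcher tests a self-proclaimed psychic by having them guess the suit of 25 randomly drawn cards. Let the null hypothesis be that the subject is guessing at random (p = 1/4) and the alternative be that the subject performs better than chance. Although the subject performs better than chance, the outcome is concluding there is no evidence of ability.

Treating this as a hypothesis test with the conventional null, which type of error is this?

'Concluding there is no evidence of ability' corresponds to failing to reject H₀.
H₀ was not rejected but H₀ is false — a Type II error (false negative).

Type II error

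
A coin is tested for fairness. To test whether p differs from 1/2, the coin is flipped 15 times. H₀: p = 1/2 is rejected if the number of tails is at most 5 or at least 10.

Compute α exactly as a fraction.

α = P(X ≤ 5 or X ≥ 10 | p = 1/2), X ~ Binomial(15, 1/2).
The two tails are symmetric, so α = 2·(1 + 15 + 105 + 455 + 1365 + 3003)/2^15 = 9888/32768 = 309/1024.

309/1024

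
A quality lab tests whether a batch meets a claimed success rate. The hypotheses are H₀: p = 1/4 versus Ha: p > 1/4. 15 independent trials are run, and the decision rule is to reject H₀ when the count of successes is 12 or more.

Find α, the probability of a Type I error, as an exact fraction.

α = P(reject H₀ | H₀ true) = P(K ≥ 12 | p = 1/4), with K ~ Binomial(15, 1/4).
Summing C(15,j)(1/4)^j(3/4)^{15−j} for j = 12,…,15 gives 3319/268435456.

3319/268435456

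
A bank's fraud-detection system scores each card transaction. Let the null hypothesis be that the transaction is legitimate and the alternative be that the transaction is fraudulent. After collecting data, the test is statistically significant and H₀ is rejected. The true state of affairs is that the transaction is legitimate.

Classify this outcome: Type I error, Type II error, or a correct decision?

Type I error

H₀ was rejected, but H₀ is actually true.
Rejecting a true null hypothesis is a Type I error (false positive).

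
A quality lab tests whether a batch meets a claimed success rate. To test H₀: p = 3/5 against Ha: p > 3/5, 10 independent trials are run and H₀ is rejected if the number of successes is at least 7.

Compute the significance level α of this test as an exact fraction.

3733209/9765625

Under H₀, K ~ Binomial(10, 3/5), and α = P(K ≥ 7).
P(K ≥ 7) = Σ_{j=7}^{10} C(10,j)·(3/5)^j·(2/5)^{10-j} = 3733209/9765625.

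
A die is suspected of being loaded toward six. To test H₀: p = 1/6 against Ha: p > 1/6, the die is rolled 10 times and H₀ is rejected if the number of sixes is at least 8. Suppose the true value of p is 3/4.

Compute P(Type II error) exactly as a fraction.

124363/262144

β = P(fail to reject H₀ | Ha true) = P(Y ≤ 7 | p = 3/4), Y ~ Binomial(10, 3/4).
Adding the binomial probabilities P(Y=0)+…+P(Y=7) at p = 3/4 gives 124363/262144.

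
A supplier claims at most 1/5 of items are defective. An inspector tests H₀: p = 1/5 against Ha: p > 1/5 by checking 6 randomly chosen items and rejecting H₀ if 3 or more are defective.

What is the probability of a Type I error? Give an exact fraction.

Under H₀, K ~ Binomial(6, 1/5); the Type I error rate is P(K ≥ 3).
Computing the lower-tail complement: 1 − 2816/3125 = 309/3125.

309/3125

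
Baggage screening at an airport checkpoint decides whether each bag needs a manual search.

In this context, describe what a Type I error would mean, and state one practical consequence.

With the conventional null hypothesis that the bag contains no prohibited items:
A Type I error is rejecting H₀ when H₀ is true.
Here that means flagging the bag for a manual search when actually the bag contains no prohibited items.

A Type I error would mean concluding that the bag contains a prohibited item when in fact the bag contains no prohibited items. Consequence: a harmless bag is searched, delaying the passenger.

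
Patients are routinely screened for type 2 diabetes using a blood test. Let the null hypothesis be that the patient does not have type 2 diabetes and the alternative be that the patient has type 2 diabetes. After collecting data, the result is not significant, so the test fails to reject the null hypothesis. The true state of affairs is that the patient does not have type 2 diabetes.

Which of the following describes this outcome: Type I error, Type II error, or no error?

The test retained a true H₀ — the decision matches the true state.

Neither — the decision is correct.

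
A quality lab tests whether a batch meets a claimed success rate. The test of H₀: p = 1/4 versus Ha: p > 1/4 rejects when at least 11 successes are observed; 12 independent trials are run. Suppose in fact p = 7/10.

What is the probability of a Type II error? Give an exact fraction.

Under the alternative p = 7/10, X ~ Binomial(12, 7/10); β is the probability the test does not reject, P(X < 11).
Summing C(12,j)·(7/10)^j·(3/10)^{12-j} for j = 0..10 gives 914974950051/1000000000000.

914974950051/1000000000000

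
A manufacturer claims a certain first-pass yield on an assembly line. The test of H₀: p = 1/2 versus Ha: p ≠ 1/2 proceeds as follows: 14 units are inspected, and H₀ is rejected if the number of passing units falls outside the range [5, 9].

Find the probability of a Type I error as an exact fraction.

1471/8192

α = P(Y ≤ 4 or Y ≥ 10 | p = 1/2), Y ~ Binomial(14, 1/2).
By symmetry, α = 2·P(Y ≤ 4) = 2·(1 + 14 + 91 + 364 + 1001)/16384 = 2942/16384 = 1471/8192.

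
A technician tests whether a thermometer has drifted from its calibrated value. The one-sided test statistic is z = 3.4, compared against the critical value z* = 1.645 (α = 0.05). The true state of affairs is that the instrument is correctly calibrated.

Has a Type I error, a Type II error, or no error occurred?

Type I error

The conventional null hypothesis is that the instrument is correctly calibrated.
Since z = 3.4 > z* = 1.645, H₀ is rejected.
H₀ is true (actually the instrument is correctly calibrated).
Rejecting a true H₀ is a Type I error.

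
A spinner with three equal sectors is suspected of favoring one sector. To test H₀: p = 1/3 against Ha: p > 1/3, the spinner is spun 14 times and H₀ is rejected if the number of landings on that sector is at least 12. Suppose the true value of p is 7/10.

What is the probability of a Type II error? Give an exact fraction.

41958212136219/50000000000000

Under the alternative p = 7/10, Y ~ Binomial(14, 7/10); β is the probability the test does not reject, P(Y < 12).
Equivalently, β = 1 − P(Y ≥ 12) = 41958212136219/50000000000000.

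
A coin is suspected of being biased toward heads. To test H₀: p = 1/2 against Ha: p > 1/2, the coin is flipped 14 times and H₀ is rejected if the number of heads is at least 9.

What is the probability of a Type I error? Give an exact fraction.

3473/16384

The Type I error probability is α = P(K ≥ 9) computed under H₀, where K ~ Binomial(14, 1/2).
Summing the upper tail: (2002 + 1001 + 364 + 91 + 14 + 1) / 2^14 = 3473/16384.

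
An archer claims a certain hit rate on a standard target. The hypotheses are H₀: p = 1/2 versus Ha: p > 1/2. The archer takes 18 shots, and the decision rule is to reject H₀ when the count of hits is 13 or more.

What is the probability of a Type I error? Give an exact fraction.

1577/32768

The Type I error probability is α = P(S ≥ 13) computed under H₀, where S ~ Binomial(18, 1/2).
P(S ≥ 13) = [C(18,13) + C(18,14) + C(18,15) + C(18,16) + C(18,17) + C(18,18)] / 2^18 = (8568 + 3060 + 816 + 153 + 18 + 1) / 262144 = 12616/262144 = 1577/32768.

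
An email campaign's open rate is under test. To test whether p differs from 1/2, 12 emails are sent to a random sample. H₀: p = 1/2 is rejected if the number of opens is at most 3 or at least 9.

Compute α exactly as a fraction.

The significance level is the null-hypothesis probability of the rejection region {≤3} ∪ {≥9}.
By symmetry, α = 2·P(S ≤ 3) = 2·(1 + 12 + 66 + 220)/4096 = 598/4096 = 299/2048.

299/2048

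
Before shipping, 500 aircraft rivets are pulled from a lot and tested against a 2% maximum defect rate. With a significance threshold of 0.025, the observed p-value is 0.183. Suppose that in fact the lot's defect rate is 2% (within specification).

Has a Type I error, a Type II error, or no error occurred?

The conventional null hypothesis is that the lot's defect rate is 2% (within specification).
Since p = 0.183 ≥ α = 0.025, H₀ is not rejected.
H₀ is true (actually the lot's defect rate is 2% (within specification)).
The decision matches the true state — no error.

No error (correct decision).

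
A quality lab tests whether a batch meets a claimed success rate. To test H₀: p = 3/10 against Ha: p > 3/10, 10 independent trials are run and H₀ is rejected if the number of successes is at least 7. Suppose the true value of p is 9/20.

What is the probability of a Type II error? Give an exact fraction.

2298892939321/2560000000000

Under the alternative p = 9/20, Y ~ Binomial(10, 9/20); β is the probability the test does not reject, P(Y < 7).
Summing C(10,j)·(9/20)^j·(11/20)^{10-j} for j = 0..6 gives 2298892939321/2560000000000.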